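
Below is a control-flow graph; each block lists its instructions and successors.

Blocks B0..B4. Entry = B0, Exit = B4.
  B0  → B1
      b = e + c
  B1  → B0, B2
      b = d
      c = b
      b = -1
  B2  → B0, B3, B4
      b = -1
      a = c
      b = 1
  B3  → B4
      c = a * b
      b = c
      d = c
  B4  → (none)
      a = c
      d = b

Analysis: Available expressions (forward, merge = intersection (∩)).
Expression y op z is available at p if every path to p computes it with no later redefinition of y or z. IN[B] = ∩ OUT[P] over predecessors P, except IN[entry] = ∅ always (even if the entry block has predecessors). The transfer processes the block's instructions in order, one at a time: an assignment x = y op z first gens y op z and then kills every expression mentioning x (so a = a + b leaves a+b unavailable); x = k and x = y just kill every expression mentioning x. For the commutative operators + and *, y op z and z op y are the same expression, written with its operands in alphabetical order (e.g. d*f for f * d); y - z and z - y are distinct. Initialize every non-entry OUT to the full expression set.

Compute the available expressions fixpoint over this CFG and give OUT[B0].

Per-block solution:
  B0:   IN={}   OUT={c+e}
  B1:   IN={c+e}   OUT={}
  B2:   IN={}   OUT={}
  B3:   IN={}   OUT={}
  B4:   IN={}   OUT={}

Merge at B0 (entry node, so the boundary value {} is joined with the incoming edge(s)): IN[B0] = {} ∩ OUT[B1] ∩ OUT[B2] = {}
Applying B0's transfer function to that IN value gives OUT[B0] (row B0 above).

Answer: {c+e}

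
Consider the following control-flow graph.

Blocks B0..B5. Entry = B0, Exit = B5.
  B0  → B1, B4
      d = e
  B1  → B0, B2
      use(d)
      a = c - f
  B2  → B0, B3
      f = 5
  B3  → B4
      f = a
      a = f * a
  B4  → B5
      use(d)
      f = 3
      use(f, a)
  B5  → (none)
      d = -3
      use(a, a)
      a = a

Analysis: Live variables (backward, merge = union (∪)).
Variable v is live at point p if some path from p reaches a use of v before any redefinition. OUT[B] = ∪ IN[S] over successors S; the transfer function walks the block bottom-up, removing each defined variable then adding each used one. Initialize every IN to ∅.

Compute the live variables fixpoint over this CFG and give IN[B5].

Answer: {a}

Derivation:
Per-block solution:
  B0:  IN={a, c, e, f}  OUT={a, c, d, e, f}
  B1:  IN={c, d, e, f}  OUT={a, c, d, e, f}
  B2:  IN={a, c, d, e}  OUT={a, c, d, e, f}
  B3:  IN={a, d}  OUT={a, d}
  B4:  IN={a, d}  OUT={a}
  B5:  IN={a}  OUT={}

B5 is the boundary node: OUT[B5] = {}
Applying B5's transfer function to that OUT value gives IN[B5] (row B5 above).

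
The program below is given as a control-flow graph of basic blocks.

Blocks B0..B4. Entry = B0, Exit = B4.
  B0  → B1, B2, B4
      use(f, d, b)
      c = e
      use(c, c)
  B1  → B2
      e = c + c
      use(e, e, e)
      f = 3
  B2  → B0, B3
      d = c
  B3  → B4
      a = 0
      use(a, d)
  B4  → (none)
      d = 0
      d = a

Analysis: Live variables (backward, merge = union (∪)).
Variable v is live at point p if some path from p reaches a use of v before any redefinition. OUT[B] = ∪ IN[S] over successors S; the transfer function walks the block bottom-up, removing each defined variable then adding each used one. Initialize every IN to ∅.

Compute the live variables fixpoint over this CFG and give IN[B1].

Answer: {a, b, c}

Derivation:
Converged values:
  B0:   IN={a, b, d, e, f}   OUT={a, b, c, e, f}
  B1:   IN={a, b, c}   OUT={a, b, c, e, f}
  B2:   IN={a, b, c, e, f}   OUT={a, b, d, e, f}
  B3:   IN={d}   OUT={a}
  B4:   IN={a}   OUT={}

Merge at B1: OUT[B1] = IN[B2] = {a, b, c, e, f}
Applying B1's transfer function to that OUT value gives IN[B1] (row B1 above).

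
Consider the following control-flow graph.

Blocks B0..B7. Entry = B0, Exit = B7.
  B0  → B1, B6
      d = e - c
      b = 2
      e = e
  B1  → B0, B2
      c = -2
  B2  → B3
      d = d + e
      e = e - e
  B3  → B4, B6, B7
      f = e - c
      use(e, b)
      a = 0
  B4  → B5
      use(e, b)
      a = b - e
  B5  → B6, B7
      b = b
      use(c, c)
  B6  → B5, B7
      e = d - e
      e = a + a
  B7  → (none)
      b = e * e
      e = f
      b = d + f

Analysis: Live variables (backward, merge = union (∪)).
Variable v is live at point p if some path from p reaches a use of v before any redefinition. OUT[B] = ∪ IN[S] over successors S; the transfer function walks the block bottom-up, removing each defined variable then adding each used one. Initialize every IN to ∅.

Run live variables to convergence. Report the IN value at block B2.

Converged values:
  B0:  IN={a, c, e, f}  OUT={a, b, c, d, e, f}
  B1:  IN={a, b, d, e, f}  OUT={a, b, c, d, e, f}
  B2:  IN={b, c, d, e}  OUT={b, c, d, e}
  B3:  IN={b, c, d, e}  OUT={a, b, c, d, e, f}
  B4:  IN={b, c, d, e, f}  OUT={a, b, c, d, e, f}
  B5:  IN={a, b, c, d, e, f}  OUT={a, b, c, d, e, f}
  B6:  IN={a, b, c, d, e, f}  OUT={a, b, c, d, e, f}
  B7:  IN={d, e, f}  OUT={}

Merge at B2: OUT[B2] = IN[B3] = {b, c, d, e}
Applying B2's transfer function to that OUT value gives IN[B2] (row B2 above).

Answer: {b, c, d, e}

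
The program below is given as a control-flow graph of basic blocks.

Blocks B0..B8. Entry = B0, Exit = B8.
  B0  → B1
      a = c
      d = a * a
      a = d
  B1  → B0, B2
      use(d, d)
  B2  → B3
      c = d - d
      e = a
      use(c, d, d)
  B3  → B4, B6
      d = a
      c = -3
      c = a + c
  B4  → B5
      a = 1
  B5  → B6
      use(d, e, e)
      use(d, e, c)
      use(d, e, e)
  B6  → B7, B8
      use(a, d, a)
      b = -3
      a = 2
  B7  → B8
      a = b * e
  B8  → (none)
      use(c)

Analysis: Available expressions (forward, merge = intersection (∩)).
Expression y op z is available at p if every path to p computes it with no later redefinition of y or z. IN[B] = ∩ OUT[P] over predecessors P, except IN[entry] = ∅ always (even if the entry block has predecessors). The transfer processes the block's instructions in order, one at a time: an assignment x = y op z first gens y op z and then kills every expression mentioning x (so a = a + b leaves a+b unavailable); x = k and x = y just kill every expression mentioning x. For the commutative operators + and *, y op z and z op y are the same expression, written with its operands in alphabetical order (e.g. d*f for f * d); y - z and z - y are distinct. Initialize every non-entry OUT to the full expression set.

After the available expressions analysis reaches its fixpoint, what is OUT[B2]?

Per-block solution:
  B0:   IN={}   OUT={}
  B1:   IN={}   OUT={}
  B2:   IN={}   OUT={d-d}
  B3:   IN={d-d}   OUT={}
  B4:   IN={}   OUT={}
  B5:   IN={}   OUT={}
  B6:   IN={}   OUT={}
  B7:   IN={}   OUT={b*e}
  B8:   IN={}   OUT={}

Merge at B2: IN[B2] = OUT[B1] = {}
Applying B2's transfer function to that IN value gives OUT[B2] (row B2 above).

Answer: {d-d}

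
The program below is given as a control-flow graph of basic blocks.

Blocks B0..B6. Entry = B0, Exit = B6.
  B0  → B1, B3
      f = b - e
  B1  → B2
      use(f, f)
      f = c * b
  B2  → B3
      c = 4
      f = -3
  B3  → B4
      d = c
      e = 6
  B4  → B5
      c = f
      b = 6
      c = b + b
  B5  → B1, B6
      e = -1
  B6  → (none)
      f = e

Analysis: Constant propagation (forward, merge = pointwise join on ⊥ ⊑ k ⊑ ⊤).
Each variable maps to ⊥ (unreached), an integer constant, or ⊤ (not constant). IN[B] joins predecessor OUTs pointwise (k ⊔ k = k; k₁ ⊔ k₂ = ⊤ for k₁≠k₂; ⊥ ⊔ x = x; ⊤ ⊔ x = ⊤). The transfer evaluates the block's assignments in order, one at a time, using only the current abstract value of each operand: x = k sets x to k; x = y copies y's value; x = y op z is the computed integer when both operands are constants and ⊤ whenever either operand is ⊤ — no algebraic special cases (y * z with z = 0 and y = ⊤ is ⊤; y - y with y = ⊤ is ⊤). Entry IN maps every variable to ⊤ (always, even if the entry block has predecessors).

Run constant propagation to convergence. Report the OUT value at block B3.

Converged values:
  B0: | IN=(all ⊤) | OUT=(all ⊤)
  B1: | IN=(all ⊤) | OUT=(all ⊤)
  B2: | IN=(all ⊤) | OUT={c:4, f:-3; rest ⊤}
  B3: | IN=(all ⊤) | OUT={e:6; rest ⊤}
  B4: | IN={e:6; rest ⊤} | OUT={b:6, c:12, e:6; rest ⊤}
  B5: | IN={b:6, c:12, e:6; rest ⊤} | OUT={b:6, c:12, e:-1; rest ⊤}
  B6: | IN={b:6, c:12, e:-1; rest ⊤} | OUT={b:6, c:12, e:-1, f:-1; rest ⊤}

Merge at B3: IN[B3] = OUT[B0] ⊔ OUT[B2] = {a: ⊤, b: ⊤, c: ⊤, d: ⊤, e: ⊤, f: ⊤}
Applying B3's transfer function to that IN value gives OUT[B3] (row B3 above).

Answer: {a: ⊤, b: ⊤, c: ⊤, d: ⊤, e: 6, f: ⊤}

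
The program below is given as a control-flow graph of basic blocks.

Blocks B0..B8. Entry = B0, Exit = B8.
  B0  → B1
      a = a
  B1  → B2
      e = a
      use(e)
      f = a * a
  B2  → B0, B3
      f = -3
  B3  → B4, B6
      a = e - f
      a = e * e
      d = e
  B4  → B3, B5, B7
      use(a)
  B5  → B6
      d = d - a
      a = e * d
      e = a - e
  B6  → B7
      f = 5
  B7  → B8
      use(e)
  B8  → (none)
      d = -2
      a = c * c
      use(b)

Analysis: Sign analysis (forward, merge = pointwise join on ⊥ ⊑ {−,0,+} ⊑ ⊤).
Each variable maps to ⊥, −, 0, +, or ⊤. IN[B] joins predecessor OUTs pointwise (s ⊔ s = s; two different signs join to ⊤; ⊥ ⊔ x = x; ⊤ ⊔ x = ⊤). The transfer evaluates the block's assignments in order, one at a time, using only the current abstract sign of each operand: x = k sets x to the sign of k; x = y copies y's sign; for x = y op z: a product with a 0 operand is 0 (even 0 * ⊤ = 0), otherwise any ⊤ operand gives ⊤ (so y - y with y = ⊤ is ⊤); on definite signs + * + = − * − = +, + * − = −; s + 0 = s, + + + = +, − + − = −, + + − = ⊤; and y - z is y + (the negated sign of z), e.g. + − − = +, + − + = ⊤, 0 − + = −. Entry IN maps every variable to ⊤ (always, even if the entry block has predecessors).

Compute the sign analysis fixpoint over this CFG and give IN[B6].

Answer: {a: ⊤, b: ⊤, c: ⊤, d: ⊤, e: ⊤, f: -}

Trace:
Per-block solution:
  B0: | IN=(all ⊤) | OUT=(all ⊤)
  B1: | IN=(all ⊤) | OUT=(all ⊤)
  B2: | IN=(all ⊤) | OUT={f:-; rest ⊤}
  B3: | IN={f:-; rest ⊤} | OUT={f:-; rest ⊤}
  B4: | IN={f:-; rest ⊤} | OUT={f:-; rest ⊤}
  B5: | IN={f:-; rest ⊤} | OUT={f:-; rest ⊤}
  B6: | IN={f:-; rest ⊤} | OUT={f:+; rest ⊤}
  B7: | IN=(all ⊤) | OUT=(all ⊤)
  B8: | IN=(all ⊤) | OUT={d:-; rest ⊤}

Merge at B6: IN[B6] = OUT[B3] ⊔ OUT[B5] = {a: ⊤, b: ⊤, c: ⊤, d: ⊤, e: ⊤, f: -}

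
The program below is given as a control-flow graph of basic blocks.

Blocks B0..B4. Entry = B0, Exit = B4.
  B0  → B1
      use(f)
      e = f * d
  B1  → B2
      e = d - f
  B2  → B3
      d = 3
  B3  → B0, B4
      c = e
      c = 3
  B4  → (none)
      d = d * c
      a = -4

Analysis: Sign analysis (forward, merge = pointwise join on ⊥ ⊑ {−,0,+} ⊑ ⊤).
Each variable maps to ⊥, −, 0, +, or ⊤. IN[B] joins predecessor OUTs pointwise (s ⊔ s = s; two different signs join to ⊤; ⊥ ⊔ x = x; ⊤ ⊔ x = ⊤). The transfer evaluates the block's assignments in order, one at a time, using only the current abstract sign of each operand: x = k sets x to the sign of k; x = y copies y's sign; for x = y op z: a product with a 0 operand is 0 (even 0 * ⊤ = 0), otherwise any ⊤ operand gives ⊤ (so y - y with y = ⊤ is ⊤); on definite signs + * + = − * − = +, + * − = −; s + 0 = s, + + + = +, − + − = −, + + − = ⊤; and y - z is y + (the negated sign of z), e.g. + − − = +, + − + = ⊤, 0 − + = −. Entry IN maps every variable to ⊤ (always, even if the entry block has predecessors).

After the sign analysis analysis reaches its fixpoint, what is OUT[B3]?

Per-block solution:
  B0:   IN=(all ⊤)   OUT=(all ⊤)
  B1:   IN=(all ⊤)   OUT=(all ⊤)
  B2:   IN=(all ⊤)   OUT={d:+; rest ⊤}
  B3:   IN={d:+; rest ⊤}   OUT={c:+, d:+; rest ⊤}
  B4:   IN={c:+, d:+; rest ⊤}   OUT={a:-, c:+, d:+; rest ⊤}

Merge at B3: IN[B3] = OUT[B2] = {a: ⊤, b: ⊤, c: ⊤, d: +, e: ⊤, f: ⊤}
Applying B3's transfer function to that IN value gives OUT[B3] (row B3 above).

Answer: {a: ⊤, b: ⊤, c: +, d: +, e: ⊤, f: ⊤}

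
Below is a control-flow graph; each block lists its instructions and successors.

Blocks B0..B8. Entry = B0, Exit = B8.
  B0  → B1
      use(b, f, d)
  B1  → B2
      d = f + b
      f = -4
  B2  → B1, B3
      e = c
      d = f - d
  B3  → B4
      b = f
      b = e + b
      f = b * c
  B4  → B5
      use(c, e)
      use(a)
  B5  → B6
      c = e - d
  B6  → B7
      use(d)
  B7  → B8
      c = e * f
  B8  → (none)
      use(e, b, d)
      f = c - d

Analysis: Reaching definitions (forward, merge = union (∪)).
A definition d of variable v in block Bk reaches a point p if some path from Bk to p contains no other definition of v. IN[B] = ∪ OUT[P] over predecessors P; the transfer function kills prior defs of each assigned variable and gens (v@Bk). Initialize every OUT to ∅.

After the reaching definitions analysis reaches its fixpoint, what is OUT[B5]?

Answer: {b@B3, c@B5, d@B2, e@B2, f@B3}

Derivation:
Converged values:
  B0:  IN={}  OUT={}
  B1:  IN={d@B2, e@B2, f@B1}  OUT={d@B1, e@B2, f@B1}
  B2:  IN={d@B1, e@B2, f@B1}  OUT={d@B2, e@B2, f@B1}
  B3:  IN={d@B2, e@B2, f@B1}  OUT={b@B3, d@B2, e@B2, f@B3}
  B4:  IN={b@B3, d@B2, e@B2, f@B3}  OUT={b@B3, d@B2, e@B2, f@B3}
  B5:  IN={b@B3, d@B2, e@B2, f@B3}  OUT={b@B3, c@B5, d@B2, e@B2, f@B3}
  B6:  IN={b@B3, c@B5, d@B2, e@B2, f@B3}  OUT={b@B3, c@B5, d@B2, e@B2, f@B3}
  B7:  IN={b@B3, c@B5, d@B2, e@B2, f@B3}  OUT={b@B3, c@B7, d@B2, e@B2, f@B3}
  B8:  IN={b@B3, c@B7, d@B2, e@B2, f@B3}  OUT={b@B3, c@B7, d@B2, e@B2, f@B8}

Merge at B5: IN[B5] = OUT[B4] = {b@B3, d@B2, e@B2, f@B3}
Applying B5's transfer function to that IN value gives OUT[B5] (row B5 above).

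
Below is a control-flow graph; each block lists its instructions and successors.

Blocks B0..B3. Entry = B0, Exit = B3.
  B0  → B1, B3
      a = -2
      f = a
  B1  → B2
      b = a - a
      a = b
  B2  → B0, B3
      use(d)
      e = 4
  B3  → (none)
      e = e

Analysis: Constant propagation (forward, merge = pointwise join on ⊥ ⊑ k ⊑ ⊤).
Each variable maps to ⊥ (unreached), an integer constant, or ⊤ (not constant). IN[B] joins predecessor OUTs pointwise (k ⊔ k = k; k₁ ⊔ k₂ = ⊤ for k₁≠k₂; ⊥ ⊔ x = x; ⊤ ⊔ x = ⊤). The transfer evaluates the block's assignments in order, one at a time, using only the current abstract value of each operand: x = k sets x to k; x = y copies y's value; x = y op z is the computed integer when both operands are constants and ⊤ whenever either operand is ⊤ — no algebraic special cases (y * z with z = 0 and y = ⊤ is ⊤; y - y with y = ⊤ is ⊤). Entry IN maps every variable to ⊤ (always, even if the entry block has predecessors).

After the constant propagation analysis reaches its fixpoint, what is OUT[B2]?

Fixpoint table:
  B0:   IN=(all ⊤)   OUT={a:-2, f:-2; rest ⊤}
  B1:   IN={a:-2, f:-2; rest ⊤}   OUT={a:0, b:0, f:-2; rest ⊤}
  B2:   IN={a:0, b:0, f:-2; rest ⊤}   OUT={a:0, b:0, e:4, f:-2; rest ⊤}
  B3:   IN={f:-2; rest ⊤}   OUT={f:-2; rest ⊤}

Merge at B2: IN[B2] = OUT[B1] = {a: 0, b: 0, c: ⊤, d: ⊤, e: ⊤, f: -2}
Applying B2's transfer function to that IN value gives OUT[B2] (row B2 above).

Answer: {a: 0, b: 0, c: ⊤, d: ⊤, e: 4, f: -2}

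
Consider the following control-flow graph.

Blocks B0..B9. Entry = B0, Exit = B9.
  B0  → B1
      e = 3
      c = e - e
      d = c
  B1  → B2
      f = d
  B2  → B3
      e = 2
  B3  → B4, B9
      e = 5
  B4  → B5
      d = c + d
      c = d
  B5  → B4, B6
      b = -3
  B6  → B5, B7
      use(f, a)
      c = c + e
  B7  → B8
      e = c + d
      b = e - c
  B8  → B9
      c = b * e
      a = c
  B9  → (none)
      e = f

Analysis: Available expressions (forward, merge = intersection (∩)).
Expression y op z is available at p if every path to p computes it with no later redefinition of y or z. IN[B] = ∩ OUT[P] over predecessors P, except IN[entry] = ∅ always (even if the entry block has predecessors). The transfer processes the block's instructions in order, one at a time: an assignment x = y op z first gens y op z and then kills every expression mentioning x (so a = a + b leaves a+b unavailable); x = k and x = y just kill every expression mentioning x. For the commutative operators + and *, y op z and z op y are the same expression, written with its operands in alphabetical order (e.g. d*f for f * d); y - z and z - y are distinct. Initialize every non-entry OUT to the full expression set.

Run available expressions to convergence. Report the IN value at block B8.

Answer: {c+d, e-c}

Derivation:
Converged values:
  B0: | IN={} | OUT={e-e}
  B1: | IN={e-e} | OUT={e-e}
  B2: | IN={e-e} | OUT={}
  B3: | IN={} | OUT={}
  B4: | IN={} | OUT={}
  B5: | IN={} | OUT={}
  B6: | IN={} | OUT={}
  B7: | IN={} | OUT={c+d, e-c}
  B8: | IN={c+d, e-c} | OUT={b*e}
  B9: | IN={} | OUT={}

Merge at B8: IN[B8] = OUT[B7] = {c+d, e-c}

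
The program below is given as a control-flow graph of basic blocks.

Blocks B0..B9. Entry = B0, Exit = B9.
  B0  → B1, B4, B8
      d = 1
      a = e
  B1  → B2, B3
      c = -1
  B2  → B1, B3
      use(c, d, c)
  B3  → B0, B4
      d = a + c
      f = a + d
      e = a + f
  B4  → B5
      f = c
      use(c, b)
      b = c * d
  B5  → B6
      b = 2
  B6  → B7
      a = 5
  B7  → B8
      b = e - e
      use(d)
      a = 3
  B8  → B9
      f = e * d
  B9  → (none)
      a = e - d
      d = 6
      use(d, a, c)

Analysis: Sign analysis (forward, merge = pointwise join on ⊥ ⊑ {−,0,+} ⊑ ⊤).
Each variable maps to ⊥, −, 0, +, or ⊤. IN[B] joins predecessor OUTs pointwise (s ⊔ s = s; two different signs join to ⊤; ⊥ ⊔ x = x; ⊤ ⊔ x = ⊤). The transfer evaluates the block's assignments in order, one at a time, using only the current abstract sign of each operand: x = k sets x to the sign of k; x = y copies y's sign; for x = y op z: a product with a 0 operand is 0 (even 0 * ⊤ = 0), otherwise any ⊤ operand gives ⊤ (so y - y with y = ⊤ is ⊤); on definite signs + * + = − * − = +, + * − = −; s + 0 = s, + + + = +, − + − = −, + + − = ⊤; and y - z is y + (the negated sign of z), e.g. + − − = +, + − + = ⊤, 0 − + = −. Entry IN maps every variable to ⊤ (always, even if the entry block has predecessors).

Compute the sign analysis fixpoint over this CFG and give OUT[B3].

Answer: {a: ⊤, b: ⊤, c: -, d: ⊤, e: ⊤, f: ⊤}

Trace:
Per-block solution:
  B0: | IN=(all ⊤) | OUT={d:+; rest ⊤}
  B1: | IN={d:+; rest ⊤} | OUT={c:-, d:+; rest ⊤}
  B2: | IN={c:-, d:+; rest ⊤} | OUT={c:-, d:+; rest ⊤}
  B3: | IN={c:-, d:+; rest ⊤} | OUT={c:-; rest ⊤}
  B4: | IN=(all ⊤) | OUT=(all ⊤)
  B5: | IN=(all ⊤) | OUT={b:+; rest ⊤}
  B6: | IN={b:+; rest ⊤} | OUT={a:+, b:+; rest ⊤}
  B7: | IN={a:+, b:+; rest ⊤} | OUT={a:+; rest ⊤}
  B8: | IN=(all ⊤) | OUT=(all ⊤)
  B9: | IN=(all ⊤) | OUT={d:+; rest ⊤}

Merge at B3: IN[B3] = OUT[B1] ⊔ OUT[B2] = {a: ⊤, b: ⊤, c: -, d: +, e: ⊤, f: ⊤}
Applying B3's transfer function to that IN value gives OUT[B3] (row B3 above).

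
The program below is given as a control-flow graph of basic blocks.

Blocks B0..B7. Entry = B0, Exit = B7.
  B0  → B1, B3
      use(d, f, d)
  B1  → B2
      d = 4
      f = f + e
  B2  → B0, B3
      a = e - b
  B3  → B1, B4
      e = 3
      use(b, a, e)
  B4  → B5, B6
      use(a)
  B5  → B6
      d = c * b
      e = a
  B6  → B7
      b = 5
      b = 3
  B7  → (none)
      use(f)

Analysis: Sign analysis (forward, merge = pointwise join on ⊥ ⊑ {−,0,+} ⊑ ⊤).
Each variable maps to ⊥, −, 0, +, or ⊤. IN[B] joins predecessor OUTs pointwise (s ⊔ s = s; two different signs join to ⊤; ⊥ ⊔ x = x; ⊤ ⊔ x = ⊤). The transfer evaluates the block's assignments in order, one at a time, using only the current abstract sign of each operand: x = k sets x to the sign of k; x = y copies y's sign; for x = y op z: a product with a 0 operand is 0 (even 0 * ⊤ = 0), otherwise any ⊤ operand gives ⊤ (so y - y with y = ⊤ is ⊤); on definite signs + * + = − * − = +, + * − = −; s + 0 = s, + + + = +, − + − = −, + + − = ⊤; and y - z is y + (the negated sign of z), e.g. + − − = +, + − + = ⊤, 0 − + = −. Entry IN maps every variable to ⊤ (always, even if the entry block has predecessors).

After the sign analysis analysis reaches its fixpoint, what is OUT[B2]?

Per-block solution:
  B0:  IN=(all ⊤)  OUT=(all ⊤)
  B1:  IN=(all ⊤)  OUT={d:+; rest ⊤}
  B2:  IN={d:+; rest ⊤}  OUT={d:+; rest ⊤}
  B3:  IN=(all ⊤)  OUT={e:+; rest ⊤}
  B4:  IN={e:+; rest ⊤}  OUT={e:+; rest ⊤}
  B5:  IN={e:+; rest ⊤}  OUT=(all ⊤)
  B6:  IN=(all ⊤)  OUT={b:+; rest ⊤}
  B7:  IN={b:+; rest ⊤}  OUT={b:+; rest ⊤}

Merge at B2: IN[B2] = OUT[B1] = {a: ⊤, b: ⊤, c: ⊤, d: +, e: ⊤, f: ⊤}
Applying B2's transfer function to that IN value gives OUT[B2] (row B2 above).

Answer: {a: ⊤, b: ⊤, c: ⊤, d: +, e: ⊤, f: ⊤}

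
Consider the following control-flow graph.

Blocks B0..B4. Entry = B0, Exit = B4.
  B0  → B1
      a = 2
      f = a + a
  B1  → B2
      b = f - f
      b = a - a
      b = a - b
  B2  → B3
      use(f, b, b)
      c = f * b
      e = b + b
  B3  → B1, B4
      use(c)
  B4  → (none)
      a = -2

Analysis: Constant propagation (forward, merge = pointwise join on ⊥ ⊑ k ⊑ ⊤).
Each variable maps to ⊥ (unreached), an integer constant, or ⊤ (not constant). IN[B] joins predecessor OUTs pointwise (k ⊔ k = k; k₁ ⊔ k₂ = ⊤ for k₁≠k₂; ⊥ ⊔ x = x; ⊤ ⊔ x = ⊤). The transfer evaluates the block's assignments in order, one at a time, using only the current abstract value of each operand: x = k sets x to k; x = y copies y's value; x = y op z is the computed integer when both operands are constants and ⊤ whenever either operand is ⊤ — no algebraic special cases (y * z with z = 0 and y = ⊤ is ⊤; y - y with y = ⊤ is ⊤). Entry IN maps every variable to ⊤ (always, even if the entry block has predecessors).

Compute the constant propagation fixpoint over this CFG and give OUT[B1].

Answer: {a: 2, b: 2, c: ⊤, d: ⊤, e: ⊤, f: 4}

Working:
Converged values:
  B0:   IN=(all ⊤)   OUT={a:2, f:4; rest ⊤}
  B1:   IN={a:2, f:4; rest ⊤}   OUT={a:2, b:2, f:4; rest ⊤}
  B2:   IN={a:2, b:2, f:4; rest ⊤}   OUT={a:2, b:2, c:8, e:4, f:4; rest ⊤}
  B3:   IN={a:2, b:2, c:8, e:4, f:4; rest ⊤}   OUT={a:2, b:2, c:8, e:4, f:4; rest ⊤}
  B4:   IN={a:2, b:2, c:8, e:4, f:4; rest ⊤}   OUT={a:-2, b:2, c:8, e:4, f:4; rest ⊤}

Merge at B1: IN[B1] = OUT[B0] ⊔ OUT[B3] = {a: 2, b: ⊤, c: ⊤, d: ⊤, e: ⊤, f: 4}
Applying B1's transfer function to that IN value gives OUT[B1] (row B1 above).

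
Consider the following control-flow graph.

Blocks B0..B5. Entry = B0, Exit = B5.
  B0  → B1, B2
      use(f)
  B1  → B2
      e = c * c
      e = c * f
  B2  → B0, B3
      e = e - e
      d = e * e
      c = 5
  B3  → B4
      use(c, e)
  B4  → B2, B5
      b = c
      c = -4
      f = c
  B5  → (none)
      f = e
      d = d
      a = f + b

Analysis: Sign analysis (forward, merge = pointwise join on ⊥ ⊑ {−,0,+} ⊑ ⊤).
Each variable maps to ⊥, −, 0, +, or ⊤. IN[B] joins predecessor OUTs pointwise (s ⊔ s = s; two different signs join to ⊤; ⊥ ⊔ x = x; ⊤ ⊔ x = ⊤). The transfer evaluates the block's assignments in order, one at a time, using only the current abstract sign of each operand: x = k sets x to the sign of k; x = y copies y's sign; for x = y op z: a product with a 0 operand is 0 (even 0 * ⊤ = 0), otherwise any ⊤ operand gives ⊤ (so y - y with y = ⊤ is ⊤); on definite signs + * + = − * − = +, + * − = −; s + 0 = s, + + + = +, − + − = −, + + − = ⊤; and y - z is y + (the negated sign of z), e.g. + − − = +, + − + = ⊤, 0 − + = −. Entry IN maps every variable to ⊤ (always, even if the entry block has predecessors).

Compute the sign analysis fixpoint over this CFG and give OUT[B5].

Answer: {a: ⊤, b: +, c: -, d: ⊤, e: ⊤, f: ⊤}

Trace:
Per-block solution:
  B0:   IN=(all ⊤)   OUT=(all ⊤)
  B1:   IN=(all ⊤)   OUT=(all ⊤)
  B2:   IN=(all ⊤)   OUT={c:+; rest ⊤}
  B3:   IN={c:+; rest ⊤}   OUT={c:+; rest ⊤}
  B4:   IN={c:+; rest ⊤}   OUT={b:+, c:-, f:-; rest ⊤}
  B5:   IN={b:+, c:-, f:-; rest ⊤}   OUT={b:+, c:-; rest ⊤}

Merge at B5: IN[B5] = OUT[B4] = {a: ⊤, b: +, c: -, d: ⊤, e: ⊤, f: -}
Applying B5's transfer function to that IN value gives OUT[B5] (row B5 above).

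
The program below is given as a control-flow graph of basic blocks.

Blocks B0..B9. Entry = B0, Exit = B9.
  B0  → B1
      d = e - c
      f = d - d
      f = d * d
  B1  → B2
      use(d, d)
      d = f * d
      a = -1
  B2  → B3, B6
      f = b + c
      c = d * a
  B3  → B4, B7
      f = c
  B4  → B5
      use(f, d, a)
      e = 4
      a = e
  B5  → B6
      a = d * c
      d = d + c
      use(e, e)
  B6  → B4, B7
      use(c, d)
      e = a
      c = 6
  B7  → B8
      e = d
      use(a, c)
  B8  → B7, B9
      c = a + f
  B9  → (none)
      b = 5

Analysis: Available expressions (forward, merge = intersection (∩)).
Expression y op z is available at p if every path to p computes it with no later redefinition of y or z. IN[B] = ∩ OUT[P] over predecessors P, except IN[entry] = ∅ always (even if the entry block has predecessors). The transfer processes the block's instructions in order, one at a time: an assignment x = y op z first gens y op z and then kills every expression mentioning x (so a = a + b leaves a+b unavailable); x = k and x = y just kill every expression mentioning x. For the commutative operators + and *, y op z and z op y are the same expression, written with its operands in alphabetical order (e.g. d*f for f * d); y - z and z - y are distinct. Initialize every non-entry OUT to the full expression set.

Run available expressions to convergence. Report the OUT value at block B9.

Answer: {a+f}

Derivation:
Fixpoint table:
  B0:  IN={}  OUT={d*d, d-d, e-c}
  B1:  IN={d*d, d-d, e-c}  OUT={e-c}
  B2:  IN={e-c}  OUT={a*d}
  B3:  IN={a*d}  OUT={a*d}
  B4:  IN={}  OUT={}
  B5:  IN={}  OUT={}
  B6:  IN={}  OUT={}
  B7:  IN={}  OUT={}
  B8:  IN={}  OUT={a+f}
  B9:  IN={a+f}  OUT={a+f}

Merge at B9: IN[B9] = OUT[B8] = {a+f}
Applying B9's transfer function to that IN value gives OUT[B9] (row B9 above).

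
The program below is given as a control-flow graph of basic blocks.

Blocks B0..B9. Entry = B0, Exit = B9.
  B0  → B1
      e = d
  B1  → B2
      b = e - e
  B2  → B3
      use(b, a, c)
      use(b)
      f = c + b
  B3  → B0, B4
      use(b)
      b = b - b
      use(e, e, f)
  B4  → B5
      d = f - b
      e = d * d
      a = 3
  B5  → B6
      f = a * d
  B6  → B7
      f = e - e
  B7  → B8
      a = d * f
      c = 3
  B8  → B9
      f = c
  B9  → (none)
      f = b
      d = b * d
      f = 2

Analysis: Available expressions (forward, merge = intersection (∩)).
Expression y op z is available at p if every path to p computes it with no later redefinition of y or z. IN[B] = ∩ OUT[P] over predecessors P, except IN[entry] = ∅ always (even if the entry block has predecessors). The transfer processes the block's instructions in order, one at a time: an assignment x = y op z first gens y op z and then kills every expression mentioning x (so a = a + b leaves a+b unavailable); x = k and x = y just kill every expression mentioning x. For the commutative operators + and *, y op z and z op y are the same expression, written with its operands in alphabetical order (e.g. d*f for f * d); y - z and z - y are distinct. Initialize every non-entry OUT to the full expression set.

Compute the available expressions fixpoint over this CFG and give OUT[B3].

Answer: {e-e}

Derivation:
Per-block solution:
  B0: | IN={} | OUT={}
  B1: | IN={} | OUT={e-e}
  B2: | IN={e-e} | OUT={b+c, e-e}
  B3: | IN={b+c, e-e} | OUT={e-e}
  B4: | IN={e-e} | OUT={d*d, f-b}
  B5: | IN={d*d, f-b} | OUT={a*d, d*d}
  B6: | IN={a*d, d*d} | OUT={a*d, d*d, e-e}
  B7: | IN={a*d, d*d, e-e} | OUT={d*d, d*f, e-e}
  B8: | IN={d*d, d*f, e-e} | OUT={d*d, e-e}
  B9: | IN={d*d, e-e} | OUT={e-e}

Merge at B3: IN[B3] = OUT[B2] = {b+c, e-e}
Applying B3's transfer function to that IN value gives OUT[B3] (row B3 above).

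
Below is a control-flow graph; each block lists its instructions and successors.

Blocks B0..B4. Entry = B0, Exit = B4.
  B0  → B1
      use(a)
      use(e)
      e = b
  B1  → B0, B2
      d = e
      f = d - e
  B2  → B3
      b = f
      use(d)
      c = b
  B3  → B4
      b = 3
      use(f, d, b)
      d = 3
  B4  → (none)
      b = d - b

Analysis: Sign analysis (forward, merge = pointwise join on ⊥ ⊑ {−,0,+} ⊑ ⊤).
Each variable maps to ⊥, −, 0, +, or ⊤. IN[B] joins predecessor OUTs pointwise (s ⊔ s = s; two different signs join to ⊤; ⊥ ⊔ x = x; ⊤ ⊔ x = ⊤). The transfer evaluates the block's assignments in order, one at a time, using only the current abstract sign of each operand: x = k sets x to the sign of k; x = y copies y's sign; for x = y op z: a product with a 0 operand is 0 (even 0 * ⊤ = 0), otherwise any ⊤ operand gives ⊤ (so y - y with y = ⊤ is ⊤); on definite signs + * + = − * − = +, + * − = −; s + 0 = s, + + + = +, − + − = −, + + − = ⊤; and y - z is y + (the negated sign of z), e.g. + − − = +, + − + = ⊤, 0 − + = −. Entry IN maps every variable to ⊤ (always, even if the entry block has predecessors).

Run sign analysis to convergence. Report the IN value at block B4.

Answer: {a: ⊤, b: +, c: ⊤, d: +, e: ⊤, f: ⊤}

Working:
Converged values:
  B0:   IN=(all ⊤)   OUT=(all ⊤)
  B1:   IN=(all ⊤)   OUT=(all ⊤)
  B2:   IN=(all ⊤)   OUT=(all ⊤)
  B3:   IN=(all ⊤)   OUT={b:+, d:+; rest ⊤}
  B4:   IN={b:+, d:+; rest ⊤}   OUT={d:+; rest ⊤}

Merge at B4: IN[B4] = OUT[B3] = {a: ⊤, b: +, c: ⊤, d: +, e: ⊤, f: ⊤}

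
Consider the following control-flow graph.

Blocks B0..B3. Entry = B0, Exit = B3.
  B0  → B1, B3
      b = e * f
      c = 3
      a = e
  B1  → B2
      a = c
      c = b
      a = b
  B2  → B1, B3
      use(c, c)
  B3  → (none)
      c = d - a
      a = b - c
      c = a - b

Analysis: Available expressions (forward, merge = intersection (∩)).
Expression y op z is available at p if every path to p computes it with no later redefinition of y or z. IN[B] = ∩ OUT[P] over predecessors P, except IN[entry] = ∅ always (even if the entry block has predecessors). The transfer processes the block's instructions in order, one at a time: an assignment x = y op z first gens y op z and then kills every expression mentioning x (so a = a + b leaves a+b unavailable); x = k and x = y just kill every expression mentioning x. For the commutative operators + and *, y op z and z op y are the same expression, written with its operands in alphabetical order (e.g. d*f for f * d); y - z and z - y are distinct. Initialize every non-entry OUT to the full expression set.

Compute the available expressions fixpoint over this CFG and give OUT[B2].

Fixpoint table:
  B0:  IN={}  OUT={e*f}
  B1:  IN={e*f}  OUT={e*f}
  B2:  IN={e*f}  OUT={e*f}
  B3:  IN={e*f}  OUT={a-b, e*f}

Merge at B2: IN[B2] = OUT[B1] = {e*f}
Applying B2's transfer function to that IN value gives OUT[B2] (row B2 above).

Answer: {e*f}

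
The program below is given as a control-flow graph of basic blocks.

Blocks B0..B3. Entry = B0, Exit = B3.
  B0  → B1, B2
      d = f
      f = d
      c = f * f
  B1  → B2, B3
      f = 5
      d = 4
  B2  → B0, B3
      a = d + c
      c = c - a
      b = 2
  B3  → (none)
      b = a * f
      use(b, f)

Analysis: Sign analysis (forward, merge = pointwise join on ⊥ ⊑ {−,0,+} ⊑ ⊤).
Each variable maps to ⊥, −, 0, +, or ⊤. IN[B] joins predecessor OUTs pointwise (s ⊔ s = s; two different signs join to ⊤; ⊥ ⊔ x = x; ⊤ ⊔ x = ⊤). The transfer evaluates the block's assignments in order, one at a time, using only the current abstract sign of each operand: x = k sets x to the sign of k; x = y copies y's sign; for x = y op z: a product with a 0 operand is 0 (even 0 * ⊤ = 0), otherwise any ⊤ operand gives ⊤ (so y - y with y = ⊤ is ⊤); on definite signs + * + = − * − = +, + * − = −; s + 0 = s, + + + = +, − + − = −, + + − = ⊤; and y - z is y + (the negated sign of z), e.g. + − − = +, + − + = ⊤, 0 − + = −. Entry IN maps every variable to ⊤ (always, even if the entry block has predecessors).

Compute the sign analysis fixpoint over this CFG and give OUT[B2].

Answer: {a: ⊤, b: +, c: ⊤, d: ⊤, e: ⊤, f: ⊤}

Derivation:
Converged values:
  B0:  IN=(all ⊤)  OUT=(all ⊤)
  B1:  IN=(all ⊤)  OUT={d:+, f:+; rest ⊤}
  B2:  IN=(all ⊤)  OUT={b:+; rest ⊤}
  B3:  IN=(all ⊤)  OUT=(all ⊤)

Merge at B2: IN[B2] = OUT[B0] ⊔ OUT[B1] = {a: ⊤, b: ⊤, c: ⊤, d: ⊤, e: ⊤, f: ⊤}
Applying B2's transfer function to that IN value gives OUT[B2] (row B2 above).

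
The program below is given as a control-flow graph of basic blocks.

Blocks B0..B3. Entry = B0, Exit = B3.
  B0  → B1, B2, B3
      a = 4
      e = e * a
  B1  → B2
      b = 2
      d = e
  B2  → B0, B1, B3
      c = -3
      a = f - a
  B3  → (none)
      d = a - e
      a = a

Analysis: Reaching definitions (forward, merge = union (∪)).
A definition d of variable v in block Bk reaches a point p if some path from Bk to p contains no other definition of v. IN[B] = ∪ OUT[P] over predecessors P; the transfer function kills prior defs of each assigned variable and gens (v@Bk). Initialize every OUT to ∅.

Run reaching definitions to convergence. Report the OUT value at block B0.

Fixpoint table:
  B0:   IN={a@B2, b@B1, c@B2, d@B1, e@B0}   OUT={a@B0, b@B1, c@B2, d@B1, e@B0}
  B1:   IN={a@B0, a@B2, b@B1, c@B2, d@B1, e@B0}   OUT={a@B0, a@B2, b@B1, c@B2, d@B1, e@B0}
  B2:   IN={a@B0, a@B2, b@B1, c@B2, d@B1, e@B0}   OUT={a@B2, b@B1, c@B2, d@B1, e@B0}
  B3:   IN={a@B0, a@B2, b@B1, c@B2, d@B1, e@B0}   OUT={a@B3, b@B1, c@B2, d@B3, e@B0}

Merge at B0 (entry node, so the boundary value {} is joined with the incoming edge(s)): IN[B0] = {} ⊔ OUT[B2] = {a@B2, b@B1, c@B2, d@B1, e@B0}
Applying B0's transfer function to that IN value gives OUT[B0] (row B0 above).

Answer: {a@B0, b@B1, c@B2, d@B1, e@B0}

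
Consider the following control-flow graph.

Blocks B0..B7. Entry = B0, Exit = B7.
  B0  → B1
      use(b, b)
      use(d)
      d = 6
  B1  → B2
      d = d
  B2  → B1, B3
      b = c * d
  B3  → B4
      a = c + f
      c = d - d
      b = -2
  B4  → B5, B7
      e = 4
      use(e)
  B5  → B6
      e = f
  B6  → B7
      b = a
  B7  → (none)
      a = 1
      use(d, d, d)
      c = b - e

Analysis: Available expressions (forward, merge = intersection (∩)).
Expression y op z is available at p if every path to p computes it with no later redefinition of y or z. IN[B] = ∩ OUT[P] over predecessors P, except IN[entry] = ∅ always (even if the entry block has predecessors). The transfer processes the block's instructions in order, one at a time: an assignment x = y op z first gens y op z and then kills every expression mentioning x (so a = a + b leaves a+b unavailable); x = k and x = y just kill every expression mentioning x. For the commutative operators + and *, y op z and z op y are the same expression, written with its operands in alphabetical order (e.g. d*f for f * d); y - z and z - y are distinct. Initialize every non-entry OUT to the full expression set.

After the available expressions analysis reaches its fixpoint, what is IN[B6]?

Answer: {d-d}

Working:
Per-block solution:
  B0:   IN={}   OUT={}
  B1:   IN={}   OUT={}
  B2:   IN={}   OUT={c*d}
  B3:   IN={c*d}   OUT={d-d}
  B4:   IN={d-d}   OUT={d-d}
  B5:   IN={d-d}   OUT={d-d}
  B6:   IN={d-d}   OUT={d-d}
  B7:   IN={d-d}   OUT={b-e, d-d}

Merge at B6: IN[B6] = OUT[B5] = {d-d}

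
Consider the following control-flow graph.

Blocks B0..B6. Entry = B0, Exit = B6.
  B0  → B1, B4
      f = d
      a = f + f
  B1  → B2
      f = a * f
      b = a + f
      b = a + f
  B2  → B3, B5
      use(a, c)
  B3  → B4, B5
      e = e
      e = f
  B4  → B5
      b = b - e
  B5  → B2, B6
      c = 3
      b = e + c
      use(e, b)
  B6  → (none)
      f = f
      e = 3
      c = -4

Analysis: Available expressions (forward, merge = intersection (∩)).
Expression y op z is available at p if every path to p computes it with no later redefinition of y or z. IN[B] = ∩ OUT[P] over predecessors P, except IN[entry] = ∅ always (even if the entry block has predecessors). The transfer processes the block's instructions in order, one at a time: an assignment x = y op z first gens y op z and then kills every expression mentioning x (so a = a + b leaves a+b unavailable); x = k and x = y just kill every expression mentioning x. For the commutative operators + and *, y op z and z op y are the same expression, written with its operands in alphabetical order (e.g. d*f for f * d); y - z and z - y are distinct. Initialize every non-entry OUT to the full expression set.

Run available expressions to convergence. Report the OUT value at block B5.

Answer: {c+e}

Trace:
Converged values:
  B0:  IN={}  OUT={f+f}
  B1:  IN={f+f}  OUT={a+f}
  B2:  IN={}  OUT={}
  B3:  IN={}  OUT={}
  B4:  IN={}  OUT={}
  B5:  IN={}  OUT={c+e}
  B6:  IN={c+e}  OUT={}

Merge at B5: IN[B5] = OUT[B2] ∩ OUT[B3] ∩ OUT[B4] = {}
Applying B5's transfer function to that IN value gives OUT[B5] (row B5 above).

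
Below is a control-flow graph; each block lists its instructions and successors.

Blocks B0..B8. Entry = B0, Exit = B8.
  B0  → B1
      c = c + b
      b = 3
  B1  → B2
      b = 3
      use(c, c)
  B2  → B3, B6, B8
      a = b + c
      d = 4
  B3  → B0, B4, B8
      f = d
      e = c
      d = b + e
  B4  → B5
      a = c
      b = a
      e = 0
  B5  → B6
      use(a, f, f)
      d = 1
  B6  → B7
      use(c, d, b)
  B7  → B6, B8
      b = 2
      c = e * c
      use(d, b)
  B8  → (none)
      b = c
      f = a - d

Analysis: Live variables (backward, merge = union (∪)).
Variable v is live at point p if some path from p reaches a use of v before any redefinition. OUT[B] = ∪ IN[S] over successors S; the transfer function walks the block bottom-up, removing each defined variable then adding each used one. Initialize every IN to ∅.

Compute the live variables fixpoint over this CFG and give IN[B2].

Converged values:
  B0: | IN={b, c, e} | OUT={c, e}
  B1: | IN={c, e} | OUT={b, c, e}
  B2: | IN={b, c, e} | OUT={a, b, c, d, e}
  B3: | IN={a, b, c, d} | OUT={a, b, c, d, e, f}
  B4: | IN={c, f} | OUT={a, b, c, e, f}
  B5: | IN={a, b, c, e, f} | OUT={a, b, c, d, e}
  B6: | IN={a, b, c, d, e} | OUT={a, c, d, e}
  B7: | IN={a, c, d, e} | OUT={a, b, c, d, e}
  B8: | IN={a, c, d} | OUT={}

Merge at B2: OUT[B2] = IN[B3] ⊔ IN[B6] ⊔ IN[B8] = {a, b, c, d, e}
Applying B2's transfer function to that OUT value gives IN[B2] (row B2 above).

Answer: {b, c, e}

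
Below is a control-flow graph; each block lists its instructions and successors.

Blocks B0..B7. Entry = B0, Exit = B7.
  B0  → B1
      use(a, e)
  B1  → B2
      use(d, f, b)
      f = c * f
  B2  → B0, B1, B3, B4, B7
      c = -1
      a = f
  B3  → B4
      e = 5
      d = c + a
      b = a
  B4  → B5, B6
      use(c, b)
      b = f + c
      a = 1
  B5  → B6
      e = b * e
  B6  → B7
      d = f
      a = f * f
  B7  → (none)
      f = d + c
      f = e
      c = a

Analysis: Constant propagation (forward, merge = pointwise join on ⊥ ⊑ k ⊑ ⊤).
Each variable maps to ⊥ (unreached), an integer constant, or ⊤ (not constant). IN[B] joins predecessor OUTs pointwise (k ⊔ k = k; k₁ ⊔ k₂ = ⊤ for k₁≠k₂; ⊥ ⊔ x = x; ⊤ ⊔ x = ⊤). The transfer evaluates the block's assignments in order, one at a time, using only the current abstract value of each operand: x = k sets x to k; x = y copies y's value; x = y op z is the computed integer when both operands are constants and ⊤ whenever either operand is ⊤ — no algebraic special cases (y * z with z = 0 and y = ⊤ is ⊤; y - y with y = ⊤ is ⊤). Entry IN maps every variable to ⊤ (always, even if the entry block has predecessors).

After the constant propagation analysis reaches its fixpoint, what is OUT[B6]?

Per-block solution:
  B0:  IN=(all ⊤)  OUT=(all ⊤)
  B1:  IN=(all ⊤)  OUT=(all ⊤)
  B2:  IN=(all ⊤)  OUT={c:-1; rest ⊤}
  B3:  IN={c:-1; rest ⊤}  OUT={c:-1, e:5; rest ⊤}
  B4:  IN={c:-1; rest ⊤}  OUT={a:1, c:-1; rest ⊤}
  B5:  IN={a:1, c:-1; rest ⊤}  OUT={a:1, c:-1; rest ⊤}
  B6:  IN={a:1, c:-1; rest ⊤}  OUT={c:-1; rest ⊤}
  B7:  IN={c:-1; rest ⊤}  OUT=(all ⊤)

Merge at B6: IN[B6] = OUT[B4] ⊔ OUT[B5] = {a: 1, b: ⊤, c: -1, d: ⊤, e: ⊤, f: ⊤}
Applying B6's transfer function to that IN value gives OUT[B6] (row B6 above).

Answer: {a: ⊤, b: ⊤, c: -1, d: ⊤, e: ⊤, f: ⊤}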